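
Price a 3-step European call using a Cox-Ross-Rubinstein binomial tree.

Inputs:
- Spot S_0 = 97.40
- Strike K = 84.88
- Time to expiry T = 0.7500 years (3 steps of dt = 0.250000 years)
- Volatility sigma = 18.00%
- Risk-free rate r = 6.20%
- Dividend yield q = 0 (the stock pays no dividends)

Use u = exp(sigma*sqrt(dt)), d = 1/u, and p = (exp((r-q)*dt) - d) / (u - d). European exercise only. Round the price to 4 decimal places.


dt = T/N = 0.250000
u = exp(sigma*sqrt(dt)) = 1.094174; d = 1/u = 0.913931
p = (exp((r-q)*dt) - d) / (u - d) = 0.564180
Discount per step: exp(-r*dt) = 0.984620
Stock lattice S(k, i) with i counting down-moves:
  k=0: S(0,0) = 97.4000
  k=1: S(1,0) = 106.5726; S(1,1) = 89.0169
  k=2: S(2,0) = 116.6090; S(2,1) = 97.4000; S(2,2) = 81.3553
  k=3: S(3,0) = 127.5905; S(3,1) = 106.5726; S(3,2) = 89.0169; S(3,3) = 74.3532
Terminal payoffs V(N, i) = max(S_T - K, 0):
  V(3,0) = 42.710538; V(3,1) = 21.692575; V(3,2) = 4.136897; V(3,3) = 0.000000
Backward induction: V(k, i) = exp(-r*dt) * [p * V(k+1, i) + (1-p) * V(k+1, i+1)].
  V(2,0) = exp(-r*dt) * [p*42.710538 + (1-p)*21.692575] = 33.034467
  V(2,1) = exp(-r*dt) * [p*21.692575 + (1-p)*4.136897] = 13.825496
  V(2,2) = exp(-r*dt) * [p*4.136897 + (1-p)*0.000000] = 2.298058
  V(1,0) = exp(-r*dt) * [p*33.034467 + (1-p)*13.825496] = 24.283489
  V(1,1) = exp(-r*dt) * [p*13.825496 + (1-p)*2.298058] = 8.666236
  V(0,0) = exp(-r*dt) * [p*24.283489 + (1-p)*8.666236] = 17.208371

Answer: Price = V(0,0) = 17.2084


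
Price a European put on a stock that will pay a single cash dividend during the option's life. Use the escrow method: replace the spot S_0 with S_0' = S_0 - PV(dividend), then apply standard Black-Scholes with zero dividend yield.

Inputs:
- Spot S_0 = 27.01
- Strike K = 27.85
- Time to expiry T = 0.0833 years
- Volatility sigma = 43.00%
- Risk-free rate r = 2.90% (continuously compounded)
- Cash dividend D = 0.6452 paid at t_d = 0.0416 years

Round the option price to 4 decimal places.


PV(D) = D * exp(-r * t_d) = 0.6452 * 0.99879433 = 0.64442210
S_0' = S_0 - PV(D) = 27.0100 - 0.64442210 = 26.36557790
d1 = (ln(S_0'/K) + (r + sigma^2/2)*T) / (sigma*sqrt(T)) = -0.35983012
d2 = d1 - sigma*sqrt(T) = -0.48393560
exp(-rT) = 0.99758722
N(-d1) = 0.64051291; N(-d2) = 0.68578421
P = K * exp(-rT) * N(-d2) - S_0' * N(-d1) = 27.8500 * 0.99758722 * 0.68578421 - 26.36557790 * 0.64051291 = 2.1655

Answer: Price = 2.1655


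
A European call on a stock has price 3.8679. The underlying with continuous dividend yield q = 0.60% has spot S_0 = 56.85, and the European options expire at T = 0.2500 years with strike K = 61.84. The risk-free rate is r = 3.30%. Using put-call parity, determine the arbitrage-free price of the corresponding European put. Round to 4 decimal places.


Answer: Put price = 8.4350

Derivation:
Put-call parity: C - P = S_0 * exp(-qT) - K * exp(-rT).
S_0 * exp(-qT) = 56.8500 * 0.99850112 = 56.76478892
K * exp(-rT) = 61.8400 * 0.99178394 = 61.33191872
P = C - S*exp(-qT) + K*exp(-rT)
P = 3.8679 - 56.76478892 + 61.33191872 = 8.4350


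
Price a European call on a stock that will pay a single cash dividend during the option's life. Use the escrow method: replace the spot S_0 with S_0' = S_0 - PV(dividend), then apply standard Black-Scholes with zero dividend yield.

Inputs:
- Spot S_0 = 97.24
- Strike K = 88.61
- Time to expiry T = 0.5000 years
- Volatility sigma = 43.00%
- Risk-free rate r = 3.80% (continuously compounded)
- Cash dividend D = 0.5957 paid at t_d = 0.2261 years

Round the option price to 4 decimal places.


PV(D) = D * exp(-r * t_d) = 0.5957 * 0.99144500 = 0.59060379
S_0' = S_0 - PV(D) = 97.2400 - 0.59060379 = 96.64939621
d1 = (ln(S_0'/K) + (r + sigma^2/2)*T) / (sigma*sqrt(T)) = 0.50013906
d2 = d1 - sigma*sqrt(T) = 0.19608315
exp(-rT) = 0.98117936
N(d1) = 0.69151142; N(d2) = 0.57772746
C = S_0' * N(d1) - K * exp(-rT) * N(d2) = 96.64939621 * 0.69151142 - 88.6100 * 0.98117936 * 0.57772746 = 16.6052

Answer: Price = 16.6052


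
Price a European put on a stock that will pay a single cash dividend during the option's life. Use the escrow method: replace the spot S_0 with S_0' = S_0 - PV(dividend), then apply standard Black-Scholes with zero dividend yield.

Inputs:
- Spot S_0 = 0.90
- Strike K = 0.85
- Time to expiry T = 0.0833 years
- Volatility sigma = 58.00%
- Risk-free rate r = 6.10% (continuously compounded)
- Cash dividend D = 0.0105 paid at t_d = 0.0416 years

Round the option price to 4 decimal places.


Answer: Price = 0.0386

Derivation:
PV(D) = D * exp(-r * t_d) = 0.0105 * 0.99746562 = 0.01047339
S_0' = S_0 - PV(D) = 0.9000 - 0.01047339 = 0.88952661
d1 = (ln(S_0'/K) + (r + sigma^2/2)*T) / (sigma*sqrt(T)) = 0.38558047
d2 = d1 - sigma*sqrt(T) = 0.21818238
exp(-rT) = 0.99493159
N(-d1) = 0.34990370; N(-d2) = 0.41364350
P = K * exp(-rT) * N(-d2) - S_0' * N(-d1) = 0.8500 * 0.99493159 * 0.41364350 - 0.88952661 * 0.34990370 = 0.0386


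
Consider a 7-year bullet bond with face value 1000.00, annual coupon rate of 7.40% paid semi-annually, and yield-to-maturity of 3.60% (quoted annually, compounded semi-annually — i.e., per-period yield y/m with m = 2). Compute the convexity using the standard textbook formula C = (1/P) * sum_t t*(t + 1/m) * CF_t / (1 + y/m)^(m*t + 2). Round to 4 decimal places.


Answer: Convexity = 38.6988

Derivation:
Coupon per period c = face * coupon_rate / m = 37.000000
Periods per year m = 2; per-period yield y/m = 0.018000
Number of cashflows N = 14
Cashflows (t years, CF_t, discount factor 1/(1+y/m)^(m*t), PV):
  t = 0.5000: CF_t = 37.000000, DF = 0.982318, PV = 36.345776
  t = 1.0000: CF_t = 37.000000, DF = 0.964949, PV = 35.703120
  t = 1.5000: CF_t = 37.000000, DF = 0.947887, PV = 35.071827
  t = 2.0000: CF_t = 37.000000, DF = 0.931127, PV = 34.451696
  t = 2.5000: CF_t = 37.000000, DF = 0.914663, PV = 33.842531
  t = 3.0000: CF_t = 37.000000, DF = 0.898490, PV = 33.244136
  t = 3.5000: CF_t = 37.000000, DF = 0.882603, PV = 32.656323
  t = 4.0000: CF_t = 37.000000, DF = 0.866997, PV = 32.078902
  t = 4.5000: CF_t = 37.000000, DF = 0.851667, PV = 31.511692
  t = 5.0000: CF_t = 37.000000, DF = 0.836608, PV = 30.954511
  t = 5.5000: CF_t = 37.000000, DF = 0.821816, PV = 30.407181
  t = 6.0000: CF_t = 37.000000, DF = 0.807285, PV = 29.869530
  t = 6.5000: CF_t = 37.000000, DF = 0.793010, PV = 29.341385
  t = 7.0000: CF_t = 1037.000000, DF = 0.778989, PV = 807.811189
Price P = sum_t PV_t = 1233.289800
Convexity numerator sum_t t*(t + 1/m) * CF_t / (1+y/m)^(m*t + 2):
  t = 0.5000: term = 17.535913
  t = 1.0000: term = 51.677545
  t = 1.5000: term = 101.527593
  t = 2.0000: term = 166.220682
  t = 2.5000: term = 244.922420
  t = 3.0000: term = 336.828475
  t = 3.5000: term = 441.163687
  t = 4.0000: term = 557.181193
  t = 4.5000: term = 684.161583
  t = 5.0000: term = 821.412073
  t = 5.5000: term = 968.265705
  t = 6.0000: term = 1124.080565
  t = 6.5000: term = 1288.239023
  t = 7.0000: term = 40923.579335
Convexity = (1/P) * sum = 47726.795794 / 1233.289800 = 38.698768


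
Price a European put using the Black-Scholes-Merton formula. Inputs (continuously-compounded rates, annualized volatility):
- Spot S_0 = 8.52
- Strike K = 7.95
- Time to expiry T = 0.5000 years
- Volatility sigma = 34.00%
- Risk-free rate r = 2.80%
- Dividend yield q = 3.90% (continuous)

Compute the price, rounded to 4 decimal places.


d1 = (ln(S/K) + (r - q + 0.5*sigma^2) * T) / (sigma * sqrt(T)) = 0.38534995
d2 = d1 - sigma * sqrt(T) = 0.14493365
exp(-rT) = 0.98609754; exp(-qT) = 0.98068890
P = K * exp(-rT) * N(-d2) - S_0 * exp(-qT) * N(-d1)
N(-d1) = 0.34998908; N(-d2) = 0.44238163
P = 7.9500 * 0.98609754 * 0.44238163 - 8.5200 * 0.98068890 * 0.34998908 = 0.5437

Answer: Price = 0.5437


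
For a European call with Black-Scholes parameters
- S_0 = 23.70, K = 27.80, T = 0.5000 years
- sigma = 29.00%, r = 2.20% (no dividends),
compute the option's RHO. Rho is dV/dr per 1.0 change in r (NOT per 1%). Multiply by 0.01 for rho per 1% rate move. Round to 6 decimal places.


d1 = -0.6219417313; d2 = -0.8270026978
phi(d1) = 0.3287872836; exp(-qT) = 1.0000000000; exp(-rT) = 0.9890602788
N(d2) = 0.2041177662
Rho = K*T*exp(-rT)*N(d2) = 27.8000 * 0.5000 * 0.9890602788 * 0.2041177662 = 2.806198

Answer: Rho = 2.806198


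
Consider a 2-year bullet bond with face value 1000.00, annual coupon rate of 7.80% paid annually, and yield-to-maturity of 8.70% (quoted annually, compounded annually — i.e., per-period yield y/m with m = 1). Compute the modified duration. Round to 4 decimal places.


Answer: Modified duration = 1.7728

Derivation:
Coupon per period c = face * coupon_rate / m = 78.000000
Periods per year m = 1; per-period yield y/m = 0.087000
Number of cashflows N = 2
Cashflows (t years, CF_t, discount factor 1/(1+y/m)^(m*t), PV):
  t = 1.0000: CF_t = 78.000000, DF = 0.919963, PV = 71.757130
  t = 2.0000: CF_t = 1078.000000, DF = 0.846332, PV = 912.346211
Price P = sum_t PV_t = 984.103341
First compute Macaulay numerator sum_t t * PV_t:
  t * PV_t at t = 1.0000: 71.757130
  t * PV_t at t = 2.0000: 1824.692422
Macaulay duration D = 1896.449551 / 984.103341 = 1.927084
Modified duration = D / (1 + y/m) = 1.927084 / (1 + 0.087000) = 1.772846


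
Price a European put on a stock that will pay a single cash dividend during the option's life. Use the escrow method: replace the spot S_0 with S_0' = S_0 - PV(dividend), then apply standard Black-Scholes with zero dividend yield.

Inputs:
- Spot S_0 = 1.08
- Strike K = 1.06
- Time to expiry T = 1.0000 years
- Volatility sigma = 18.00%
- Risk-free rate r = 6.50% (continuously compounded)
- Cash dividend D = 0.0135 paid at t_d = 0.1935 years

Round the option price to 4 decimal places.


Answer: Price = 0.0429

Derivation:
PV(D) = D * exp(-r * t_d) = 0.0135 * 0.98750127 = 0.01333127
S_0' = S_0 - PV(D) = 1.0800 - 0.01333127 = 1.06666873
d1 = (ln(S_0'/K) + (r + sigma^2/2)*T) / (sigma*sqrt(T)) = 0.48595306
d2 = d1 - sigma*sqrt(T) = 0.30595306
exp(-rT) = 0.93706746
N(-d1) = 0.31350022; N(-d2) = 0.37982019
P = K * exp(-rT) * N(-d2) - S_0' * N(-d1) = 1.0600 * 0.93706746 * 0.37982019 - 1.06666873 * 0.31350022 = 0.0429


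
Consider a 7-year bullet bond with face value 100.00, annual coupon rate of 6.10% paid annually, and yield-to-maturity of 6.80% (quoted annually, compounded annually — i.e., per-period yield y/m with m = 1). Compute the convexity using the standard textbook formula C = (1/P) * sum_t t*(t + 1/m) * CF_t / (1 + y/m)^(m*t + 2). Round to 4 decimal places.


Coupon per period c = face * coupon_rate / m = 6.100000
Periods per year m = 1; per-period yield y/m = 0.068000
Number of cashflows N = 7
Cashflows (t years, CF_t, discount factor 1/(1+y/m)^(m*t), PV):
  t = 1.0000: CF_t = 6.100000, DF = 0.936330, PV = 5.711610
  t = 2.0000: CF_t = 6.100000, DF = 0.876713, PV = 5.347950
  t = 3.0000: CF_t = 6.100000, DF = 0.820892, PV = 5.007444
  t = 4.0000: CF_t = 6.100000, DF = 0.768626, PV = 4.688618
  t = 5.0000: CF_t = 6.100000, DF = 0.719687, PV = 4.390091
  t = 6.0000: CF_t = 6.100000, DF = 0.673864, PV = 4.110573
  t = 7.0000: CF_t = 106.100000, DF = 0.630959, PV = 66.944764
Price P = sum_t PV_t = 96.201050
Convexity numerator sum_t t*(t + 1/m) * CF_t / (1+y/m)^(m*t + 2):
  t = 1.0000: term = 10.014887
  t = 2.0000: term = 28.131706
  t = 3.0000: term = 52.681098
  t = 4.0000: term = 82.211451
  t = 5.0000: term = 115.465521
  t = 6.0000: term = 151.359298
  t = 7.0000: term = 3286.715680
Convexity = (1/P) * sum = 3726.579642 / 96.201050 = 38.737411

Answer: Convexity = 38.7374


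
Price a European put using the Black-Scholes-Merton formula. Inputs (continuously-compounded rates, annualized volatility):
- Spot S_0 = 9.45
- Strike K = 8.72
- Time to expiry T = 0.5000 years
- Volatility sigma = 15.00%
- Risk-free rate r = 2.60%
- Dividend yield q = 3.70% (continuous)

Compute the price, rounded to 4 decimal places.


d1 = (ln(S/K) + (r - q + 0.5*sigma^2) * T) / (sigma * sqrt(T)) = 0.75915459
d2 = d1 - sigma * sqrt(T) = 0.65308857
exp(-rT) = 0.98708414; exp(-qT) = 0.98167007
P = K * exp(-rT) * N(-d2) - S_0 * exp(-qT) * N(-d1)
N(-d1) = 0.22388004; N(-d2) = 0.25684959
P = 8.7200 * 0.98708414 * 0.25684959 - 9.4500 * 0.98167007 * 0.22388004 = 0.1339

Answer: Price = 0.1339


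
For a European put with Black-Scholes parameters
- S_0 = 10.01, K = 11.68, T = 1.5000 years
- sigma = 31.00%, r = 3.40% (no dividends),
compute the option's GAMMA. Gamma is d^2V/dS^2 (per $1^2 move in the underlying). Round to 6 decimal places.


d1 = -0.0822248512; d2 = -0.4618957613
phi(d1) = 0.3975959477; exp(-qT) = 1.0000000000; exp(-rT) = 0.9502786705
Gamma = exp(-qT) * phi(d1) / (S * sigma * sqrt(T)) = 1.0000000000 * 0.3975959477 / (10.0100 * 0.3100 * 1.2247448714) = 0.104617

Answer: Gamma = 0.104617


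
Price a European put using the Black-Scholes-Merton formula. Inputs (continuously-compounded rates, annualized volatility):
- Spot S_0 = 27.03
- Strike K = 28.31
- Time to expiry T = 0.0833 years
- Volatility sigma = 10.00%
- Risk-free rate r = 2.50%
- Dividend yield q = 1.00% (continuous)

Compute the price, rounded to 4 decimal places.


Answer: Price = 1.2640

Derivation:
d1 = (ln(S/K) + (r - q + 0.5*sigma^2) * T) / (sigma * sqrt(T)) = -1.54535866
d2 = d1 - sigma * sqrt(T) = -1.57422040
exp(-rT) = 0.99791967; exp(-qT) = 0.99916735
P = K * exp(-rT) * N(-d2) - S_0 * exp(-qT) * N(-d1)
N(-d1) = 0.93887023; N(-d2) = 0.94228175
P = 28.3100 * 0.99791967 * 0.94228175 - 27.0300 * 0.99916735 * 0.93887023 = 1.2640


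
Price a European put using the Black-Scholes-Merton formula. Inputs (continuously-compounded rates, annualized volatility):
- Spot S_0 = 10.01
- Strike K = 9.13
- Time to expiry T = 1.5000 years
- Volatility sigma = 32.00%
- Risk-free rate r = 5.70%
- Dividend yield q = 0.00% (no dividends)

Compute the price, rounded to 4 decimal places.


Answer: Price = 0.7564

Derivation:
d1 = (ln(S/K) + (r - q + 0.5*sigma^2) * T) / (sigma * sqrt(T)) = 0.64890785
d2 = d1 - sigma * sqrt(T) = 0.25698949
exp(-rT) = 0.91805314; exp(-qT) = 1.00000000
P = K * exp(-rT) * N(-d2) - S_0 * exp(-qT) * N(-d1)
N(-d1) = 0.25819897; N(-d2) = 0.39859344
P = 9.1300 * 0.91805314 * 0.39859344 - 10.0100 * 1.00000000 * 0.25819897 = 0.7564


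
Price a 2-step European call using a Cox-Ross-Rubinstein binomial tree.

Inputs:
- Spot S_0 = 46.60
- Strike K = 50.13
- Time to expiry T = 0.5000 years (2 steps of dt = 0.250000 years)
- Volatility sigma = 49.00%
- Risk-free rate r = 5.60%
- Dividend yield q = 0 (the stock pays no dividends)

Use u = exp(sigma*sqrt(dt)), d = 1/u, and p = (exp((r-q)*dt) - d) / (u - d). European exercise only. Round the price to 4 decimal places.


dt = T/N = 0.250000
u = exp(sigma*sqrt(dt)) = 1.277621; d = 1/u = 0.782705
p = (exp((r-q)*dt) - d) / (u - d) = 0.467541
Discount per step: exp(-r*dt) = 0.986098
Stock lattice S(k, i) with i counting down-moves:
  k=0: S(0,0) = 46.6000
  k=1: S(1,0) = 59.5372; S(1,1) = 36.4740
  k=2: S(2,0) = 76.0659; S(2,1) = 46.6000; S(2,2) = 28.5484
Terminal payoffs V(N, i) = max(S_T - K, 0):
  V(2,0) = 25.935936; V(2,1) = 0.000000; V(2,2) = 0.000000
Backward induction: V(k, i) = exp(-r*dt) * [p * V(k+1, i) + (1-p) * V(k+1, i+1)].
  V(1,0) = exp(-r*dt) * [p*25.935936 + (1-p)*0.000000] = 11.957533
  V(1,1) = exp(-r*dt) * [p*0.000000 + (1-p)*0.000000] = 0.000000
  V(0,0) = exp(-r*dt) * [p*11.957533 + (1-p)*0.000000] = 5.512914

Answer: Price = V(0,0) = 5.5129


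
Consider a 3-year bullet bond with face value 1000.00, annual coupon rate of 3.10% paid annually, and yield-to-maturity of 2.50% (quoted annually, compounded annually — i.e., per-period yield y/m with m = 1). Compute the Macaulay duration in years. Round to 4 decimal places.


Coupon per period c = face * coupon_rate / m = 31.000000
Periods per year m = 1; per-period yield y/m = 0.025000
Number of cashflows N = 3
Cashflows (t years, CF_t, discount factor 1/(1+y/m)^(m*t), PV):
  t = 1.0000: CF_t = 31.000000, DF = 0.975610, PV = 30.243902
  t = 2.0000: CF_t = 31.000000, DF = 0.951814, PV = 29.506246
  t = 3.0000: CF_t = 1031.000000, DF = 0.928599, PV = 957.385993
Price P = sum_t PV_t = 1017.136141
Macaulay numerator sum_t t * PV_t:
  t * PV_t at t = 1.0000: 30.243902
  t * PV_t at t = 2.0000: 59.012493
  t * PV_t at t = 3.0000: 2872.157978
Macaulay duration D = (sum_t t * PV_t) / P = 2961.414373 / 1017.136141 = 2.911522

Answer: Macaulay duration = 2.9115 years


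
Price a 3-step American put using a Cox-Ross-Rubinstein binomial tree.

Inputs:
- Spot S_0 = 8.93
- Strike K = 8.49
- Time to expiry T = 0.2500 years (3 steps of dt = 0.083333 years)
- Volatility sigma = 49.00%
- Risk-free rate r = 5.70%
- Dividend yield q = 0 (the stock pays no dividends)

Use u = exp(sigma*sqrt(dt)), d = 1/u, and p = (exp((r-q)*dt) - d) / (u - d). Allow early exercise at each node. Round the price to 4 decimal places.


dt = T/N = 0.083333
u = exp(sigma*sqrt(dt)) = 1.151944; d = 1/u = 0.868098
p = (exp((r-q)*dt) - d) / (u - d) = 0.481470
Discount per step: exp(-r*dt) = 0.995261
Stock lattice S(k, i) with i counting down-moves:
  k=0: S(0,0) = 8.9300
  k=1: S(1,0) = 10.2869; S(1,1) = 7.7521
  k=2: S(2,0) = 11.8499; S(2,1) = 8.9300; S(2,2) = 6.7296
  k=3: S(3,0) = 13.6504; S(3,1) = 10.2869; S(3,2) = 7.7521; S(3,3) = 5.8419
Terminal payoffs V(N, i) = max(K - S_T, 0):
  V(3,0) = 0.000000; V(3,1) = 0.000000; V(3,2) = 0.737886; V(3,3) = 2.648054
Backward induction: V(k, i) = exp(-r*dt) * [p * V(k+1, i) + (1-p) * V(k+1, i+1)]; then take max(V_cont, immediate exercise) for American.
  V(2,0) = exp(-r*dt) * [p*0.000000 + (1-p)*0.000000] = 0.000000; exercise = 0.000000; V(2,0) = max -> 0.000000
  V(2,1) = exp(-r*dt) * [p*0.000000 + (1-p)*0.737886] = 0.380803; exercise = 0.000000; V(2,1) = max -> 0.380803
  V(2,2) = exp(-r*dt) * [p*0.737886 + (1-p)*2.648054] = 1.720174; exercise = 1.760406; V(2,2) = max -> 1.760406
  V(1,0) = exp(-r*dt) * [p*0.000000 + (1-p)*0.380803] = 0.196522; exercise = 0.000000; V(1,0) = max -> 0.196522
  V(1,1) = exp(-r*dt) * [p*0.380803 + (1-p)*1.760406] = 1.090974; exercise = 0.737886; V(1,1) = max -> 1.090974
  V(0,0) = exp(-r*dt) * [p*0.196522 + (1-p)*1.090974] = 0.657192; exercise = 0.000000; V(0,0) = max -> 0.657192

Answer: Price = V(0,0) = 0.6572


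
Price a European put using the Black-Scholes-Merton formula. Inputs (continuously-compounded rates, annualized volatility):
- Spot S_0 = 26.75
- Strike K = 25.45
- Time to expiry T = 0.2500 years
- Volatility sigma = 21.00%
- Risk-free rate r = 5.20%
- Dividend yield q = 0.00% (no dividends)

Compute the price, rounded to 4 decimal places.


d1 = (ln(S/K) + (r - q + 0.5*sigma^2) * T) / (sigma * sqrt(T)) = 0.65077362
d2 = d1 - sigma * sqrt(T) = 0.54577362
exp(-rT) = 0.98708414; exp(-qT) = 1.00000000
P = K * exp(-rT) * N(-d2) - S_0 * exp(-qT) * N(-d1)
N(-d1) = 0.25759632; N(-d2) = 0.29261078
P = 25.4500 * 0.98708414 * 0.29261078 - 26.7500 * 1.00000000 * 0.25759632 = 0.4601

Answer: Price = 0.4601


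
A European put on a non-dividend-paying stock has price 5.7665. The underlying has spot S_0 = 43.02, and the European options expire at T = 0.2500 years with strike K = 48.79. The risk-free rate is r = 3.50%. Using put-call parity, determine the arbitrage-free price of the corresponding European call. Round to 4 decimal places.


Put-call parity: C - P = S_0 * exp(-qT) - K * exp(-rT).
S_0 * exp(-qT) = 43.0200 * 1.00000000 = 43.02000000
K * exp(-rT) = 48.7900 * 0.99128817 = 48.36494981
C = P + S*exp(-qT) - K*exp(-rT)
C = 5.7665 + 43.02000000 - 48.36494981 = 0.4216

Answer: Call price = 0.4216


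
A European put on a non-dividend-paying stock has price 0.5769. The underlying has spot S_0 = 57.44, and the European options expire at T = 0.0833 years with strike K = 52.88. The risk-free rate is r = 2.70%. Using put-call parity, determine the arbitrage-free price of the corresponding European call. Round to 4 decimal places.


Answer: Call price = 5.2557

Derivation:
Put-call parity: C - P = S_0 * exp(-qT) - K * exp(-rT).
S_0 * exp(-qT) = 57.4400 * 1.00000000 = 57.44000000
K * exp(-rT) = 52.8800 * 0.99775343 = 52.76120124
C = P + S*exp(-qT) - K*exp(-rT)
C = 0.5769 + 57.44000000 - 52.76120124 = 5.2557


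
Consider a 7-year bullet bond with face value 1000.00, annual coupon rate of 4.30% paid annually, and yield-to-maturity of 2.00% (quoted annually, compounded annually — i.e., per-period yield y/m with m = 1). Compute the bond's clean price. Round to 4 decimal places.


Coupon per period c = face * coupon_rate / m = 43.000000
Periods per year m = 1; per-period yield y/m = 0.020000
Number of cashflows N = 7
Cashflows (t years, CF_t, discount factor 1/(1+y/m)^(m*t), PV):
  t = 1.0000: CF_t = 43.000000, DF = 0.980392, PV = 42.156863
  t = 2.0000: CF_t = 43.000000, DF = 0.961169, PV = 41.330258
  t = 3.0000: CF_t = 43.000000, DF = 0.942322, PV = 40.519860
  t = 4.0000: CF_t = 43.000000, DF = 0.923845, PV = 39.725353
  t = 5.0000: CF_t = 43.000000, DF = 0.905731, PV = 38.946425
  t = 6.0000: CF_t = 43.000000, DF = 0.887971, PV = 38.182769
  t = 7.0000: CF_t = 1043.000000, DF = 0.870560, PV = 907.994266
Price P = sum_t PV_t = 1148.855795

Answer: Price = 1148.8558


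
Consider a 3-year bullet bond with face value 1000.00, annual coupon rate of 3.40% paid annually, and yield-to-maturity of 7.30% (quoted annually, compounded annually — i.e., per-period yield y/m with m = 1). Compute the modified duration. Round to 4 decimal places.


Coupon per period c = face * coupon_rate / m = 34.000000
Periods per year m = 1; per-period yield y/m = 0.073000
Number of cashflows N = 3
Cashflows (t years, CF_t, discount factor 1/(1+y/m)^(m*t), PV):
  t = 1.0000: CF_t = 34.000000, DF = 0.931966, PV = 31.686859
  t = 2.0000: CF_t = 34.000000, DF = 0.868561, PV = 29.531090
  t = 3.0000: CF_t = 1034.000000, DF = 0.809470, PV = 836.992127
Price P = sum_t PV_t = 898.210076
First compute Macaulay numerator sum_t t * PV_t:
  t * PV_t at t = 1.0000: 31.686859
  t * PV_t at t = 2.0000: 59.062179
  t * PV_t at t = 3.0000: 2510.976381
Macaulay duration D = 2601.725419 / 898.210076 = 2.896567
Modified duration = D / (1 + y/m) = 2.896567 / (1 + 0.073000) = 2.699503

Answer: Modified duration = 2.6995


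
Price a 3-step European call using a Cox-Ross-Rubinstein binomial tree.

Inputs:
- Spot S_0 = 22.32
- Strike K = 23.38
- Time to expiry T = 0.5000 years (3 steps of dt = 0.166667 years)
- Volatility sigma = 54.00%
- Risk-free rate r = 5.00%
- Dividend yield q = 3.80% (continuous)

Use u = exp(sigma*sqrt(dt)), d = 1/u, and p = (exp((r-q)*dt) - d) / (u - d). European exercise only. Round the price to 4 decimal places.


Answer: Price = V(0,0) = 3.2079

Derivation:
dt = T/N = 0.166667
u = exp(sigma*sqrt(dt)) = 1.246643; d = 1/u = 0.802154
p = (exp((r-q)*dt) - d) / (u - d) = 0.449613
Discount per step: exp(-r*dt) = 0.991701
Stock lattice S(k, i) with i counting down-moves:
  k=0: S(0,0) = 22.3200
  k=1: S(1,0) = 27.8251; S(1,1) = 17.9041
  k=2: S(2,0) = 34.6879; S(2,1) = 22.3200; S(2,2) = 14.3618
  k=3: S(3,0) = 43.2434; S(3,1) = 27.8251; S(3,2) = 17.9041; S(3,3) = 11.5204
Terminal payoffs V(N, i) = max(S_T - K, 0):
  V(3,0) = 19.863432; V(3,1) = 4.445064; V(3,2) = 0.000000; V(3,3) = 0.000000
Backward induction: V(k, i) = exp(-r*dt) * [p * V(k+1, i) + (1-p) * V(k+1, i+1)].
  V(2,0) = exp(-r*dt) * [p*19.863432 + (1-p)*4.445064] = 11.282941
  V(2,1) = exp(-r*dt) * [p*4.445064 + (1-p)*0.000000] = 1.981972
  V(2,2) = exp(-r*dt) * [p*0.000000 + (1-p)*0.000000] = 0.000000
  V(1,0) = exp(-r*dt) * [p*11.282941 + (1-p)*1.981972] = 6.112654
  V(1,1) = exp(-r*dt) * [p*1.981972 + (1-p)*0.000000] = 0.883725
  V(0,0) = exp(-r*dt) * [p*6.112654 + (1-p)*0.883725] = 3.207873


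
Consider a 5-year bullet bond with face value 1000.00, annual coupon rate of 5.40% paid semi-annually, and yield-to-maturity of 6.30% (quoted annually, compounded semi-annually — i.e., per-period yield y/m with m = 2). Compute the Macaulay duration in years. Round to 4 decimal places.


Coupon per period c = face * coupon_rate / m = 27.000000
Periods per year m = 2; per-period yield y/m = 0.031500
Number of cashflows N = 10
Cashflows (t years, CF_t, discount factor 1/(1+y/m)^(m*t), PV):
  t = 0.5000: CF_t = 27.000000, DF = 0.969462, PV = 26.175473
  t = 1.0000: CF_t = 27.000000, DF = 0.939856, PV = 25.376125
  t = 1.5000: CF_t = 27.000000, DF = 0.911155, PV = 24.601187
  t = 2.0000: CF_t = 27.000000, DF = 0.883330, PV = 23.849915
  t = 2.5000: CF_t = 27.000000, DF = 0.856355, PV = 23.121585
  t = 3.0000: CF_t = 27.000000, DF = 0.830204, PV = 22.415497
  t = 3.5000: CF_t = 27.000000, DF = 0.804851, PV = 21.730971
  t = 4.0000: CF_t = 27.000000, DF = 0.780272, PV = 21.067350
  t = 4.5000: CF_t = 27.000000, DF = 0.756444, PV = 20.423994
  t = 5.0000: CF_t = 1027.000000, DF = 0.733344, PV = 753.144173
Price P = sum_t PV_t = 961.906270
Macaulay numerator sum_t t * PV_t:
  t * PV_t at t = 0.5000: 13.087736
  t * PV_t at t = 1.0000: 25.376125
  t * PV_t at t = 1.5000: 36.901781
  t * PV_t at t = 2.0000: 47.699830
  t * PV_t at t = 2.5000: 57.803963
  t * PV_t at t = 3.0000: 67.246491
  t * PV_t at t = 3.5000: 76.058400
  t * PV_t at t = 4.0000: 84.269399
  t * PV_t at t = 4.5000: 91.907973
  t * PV_t at t = 5.0000: 3765.720866
Macaulay duration D = (sum_t t * PV_t) / P = 4266.072563 / 961.906270 = 4.435019

Answer: Macaulay duration = 4.4350 years


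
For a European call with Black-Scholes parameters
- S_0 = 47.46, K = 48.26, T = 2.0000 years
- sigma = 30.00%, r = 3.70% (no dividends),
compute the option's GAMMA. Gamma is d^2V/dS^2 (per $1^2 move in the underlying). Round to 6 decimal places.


d1 = 0.3471521669; d2 = -0.0771119018
phi(d1) = 0.3756130279; exp(-qT) = 1.0000000000; exp(-rT) = 0.9286716938
Gamma = exp(-qT) * phi(d1) / (S * sigma * sqrt(T)) = 1.0000000000 * 0.3756130279 / (47.4600 * 0.3000 * 1.4142135624) = 0.018654

Answer: Gamma = 0.018654


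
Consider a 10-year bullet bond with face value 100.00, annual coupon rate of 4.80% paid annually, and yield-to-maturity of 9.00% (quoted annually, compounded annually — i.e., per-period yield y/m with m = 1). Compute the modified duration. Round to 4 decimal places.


Answer: Modified duration = 7.1616

Derivation:
Coupon per period c = face * coupon_rate / m = 4.800000
Periods per year m = 1; per-period yield y/m = 0.090000
Number of cashflows N = 10
Cashflows (t years, CF_t, discount factor 1/(1+y/m)^(m*t), PV):
  t = 1.0000: CF_t = 4.800000, DF = 0.917431, PV = 4.403670
  t = 2.0000: CF_t = 4.800000, DF = 0.841680, PV = 4.040064
  t = 3.0000: CF_t = 4.800000, DF = 0.772183, PV = 3.706481
  t = 4.0000: CF_t = 4.800000, DF = 0.708425, PV = 3.400441
  t = 5.0000: CF_t = 4.800000, DF = 0.649931, PV = 3.119671
  t = 6.0000: CF_t = 4.800000, DF = 0.596267, PV = 2.862083
  t = 7.0000: CF_t = 4.800000, DF = 0.547034, PV = 2.625764
  t = 8.0000: CF_t = 4.800000, DF = 0.501866, PV = 2.408958
  t = 9.0000: CF_t = 4.800000, DF = 0.460428, PV = 2.210053
  t = 10.0000: CF_t = 104.800000, DF = 0.422411, PV = 44.268653
Price P = sum_t PV_t = 73.045838
First compute Macaulay numerator sum_t t * PV_t:
  t * PV_t at t = 1.0000: 4.403670
  t * PV_t at t = 2.0000: 8.080128
  t * PV_t at t = 3.0000: 11.119442
  t * PV_t at t = 4.0000: 13.601764
  t * PV_t at t = 5.0000: 15.598353
  t * PV_t at t = 6.0000: 17.172499
  t * PV_t at t = 7.0000: 18.380351
  t * PV_t at t = 8.0000: 19.271665
  t * PV_t at t = 9.0000: 19.890480
  t * PV_t at t = 10.0000: 442.686526
Macaulay duration D = 570.204878 / 73.045838 = 7.806124
Modified duration = D / (1 + y/m) = 7.806124 / (1 + 0.090000) = 7.161582


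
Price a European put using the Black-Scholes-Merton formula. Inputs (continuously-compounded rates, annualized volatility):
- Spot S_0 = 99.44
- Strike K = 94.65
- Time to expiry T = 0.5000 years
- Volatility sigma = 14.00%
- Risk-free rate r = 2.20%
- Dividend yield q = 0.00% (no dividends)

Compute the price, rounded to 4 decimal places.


Answer: Price = 1.5844

Derivation:
d1 = (ln(S/K) + (r - q + 0.5*sigma^2) * T) / (sigma * sqrt(T)) = 0.65931212
d2 = d1 - sigma * sqrt(T) = 0.56031717
exp(-rT) = 0.98906028; exp(-qT) = 1.00000000
P = K * exp(-rT) * N(-d2) - S_0 * exp(-qT) * N(-d1)
N(-d1) = 0.25484768; N(-d2) = 0.28763156
P = 94.6500 * 0.98906028 * 0.28763156 - 99.4400 * 1.00000000 * 0.25484768 = 1.5844


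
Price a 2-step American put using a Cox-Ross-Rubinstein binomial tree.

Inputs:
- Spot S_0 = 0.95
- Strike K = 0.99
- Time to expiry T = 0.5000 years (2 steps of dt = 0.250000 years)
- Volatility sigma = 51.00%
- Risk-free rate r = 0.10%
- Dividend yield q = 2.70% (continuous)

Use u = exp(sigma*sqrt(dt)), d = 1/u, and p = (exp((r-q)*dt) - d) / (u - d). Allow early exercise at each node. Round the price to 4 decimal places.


dt = T/N = 0.250000
u = exp(sigma*sqrt(dt)) = 1.290462; d = 1/u = 0.774916
p = (exp((r-q)*dt) - d) / (u - d) = 0.424026
Discount per step: exp(-r*dt) = 0.999750
Stock lattice S(k, i) with i counting down-moves:
  k=0: S(0,0) = 0.9500
  k=1: S(1,0) = 1.2259; S(1,1) = 0.7362
  k=2: S(2,0) = 1.5820; S(2,1) = 0.9500; S(2,2) = 0.5705
Terminal payoffs V(N, i) = max(K - S_T, 0):
  V(2,0) = 0.000000; V(2,1) = 0.040000; V(2,2) = 0.419529
Backward induction: V(k, i) = exp(-r*dt) * [p * V(k+1, i) + (1-p) * V(k+1, i+1)]; then take max(V_cont, immediate exercise) for American.
  V(1,0) = exp(-r*dt) * [p*0.000000 + (1-p)*0.040000] = 0.023033; exercise = 0.000000; V(1,0) = max -> 0.023033
  V(1,1) = exp(-r*dt) * [p*0.040000 + (1-p)*0.419529] = 0.258534; exercise = 0.253829; V(1,1) = max -> 0.258534
  V(0,0) = exp(-r*dt) * [p*0.023033 + (1-p)*0.258534] = 0.158636; exercise = 0.040000; V(0,0) = max -> 0.158636

Answer: Price = V(0,0) = 0.1586


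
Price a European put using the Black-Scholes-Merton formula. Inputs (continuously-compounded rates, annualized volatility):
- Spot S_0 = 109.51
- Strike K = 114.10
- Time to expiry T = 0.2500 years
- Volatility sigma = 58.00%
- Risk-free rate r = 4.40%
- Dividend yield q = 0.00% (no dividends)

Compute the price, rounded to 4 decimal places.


Answer: Price = 14.5571

Derivation:
d1 = (ln(S/K) + (r - q + 0.5*sigma^2) * T) / (sigma * sqrt(T)) = 0.04134694
d2 = d1 - sigma * sqrt(T) = -0.24865306
exp(-rT) = 0.98906028; exp(-qT) = 1.00000000
P = K * exp(-rT) * N(-d2) - S_0 * exp(-qT) * N(-d1)
N(-d1) = 0.48350966; N(-d2) = 0.59818542
P = 114.1000 * 0.98906028 * 0.59818542 - 109.5100 * 1.00000000 * 0.48350966 = 14.5571


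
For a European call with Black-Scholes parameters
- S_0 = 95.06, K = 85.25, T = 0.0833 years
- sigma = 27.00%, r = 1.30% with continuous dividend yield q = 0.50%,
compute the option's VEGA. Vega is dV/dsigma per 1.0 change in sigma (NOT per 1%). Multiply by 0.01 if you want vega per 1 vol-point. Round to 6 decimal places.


d1 = 1.4452407883; d2 = 1.3673140919
phi(d1) = 0.1403944945; exp(-qT) = 0.9995835867; exp(-rT) = 0.9989176861
Vega = S * exp(-qT) * phi(d1) * sqrt(T) = 95.0600 * 0.9995835867 * 0.1403944945 * 0.2886173938 = 3.850255

Answer: Vega = 3.850255


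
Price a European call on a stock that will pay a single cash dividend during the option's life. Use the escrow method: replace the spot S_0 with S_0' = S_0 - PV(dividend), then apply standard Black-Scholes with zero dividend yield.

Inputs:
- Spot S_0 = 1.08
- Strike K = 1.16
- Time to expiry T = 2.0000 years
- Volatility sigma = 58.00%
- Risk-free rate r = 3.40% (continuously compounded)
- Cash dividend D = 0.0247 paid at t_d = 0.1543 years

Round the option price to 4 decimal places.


PV(D) = D * exp(-r * t_d) = 0.0247 * 0.99476754 = 0.02457076
S_0' = S_0 - PV(D) = 1.0800 - 0.02457076 = 1.05542924
d1 = (ln(S_0'/K) + (r + sigma^2/2)*T) / (sigma*sqrt(T)) = 0.37784805
d2 = d1 - sigma*sqrt(T) = -0.44239582
exp(-rT) = 0.93426047
N(d1) = 0.64722826; N(d2) = 0.32910140
C = S_0' * N(d1) - K * exp(-rT) * N(d2) = 1.05542924 * 0.64722826 - 1.1600 * 0.93426047 * 0.32910140 = 0.3264

Answer: Price = 0.3264


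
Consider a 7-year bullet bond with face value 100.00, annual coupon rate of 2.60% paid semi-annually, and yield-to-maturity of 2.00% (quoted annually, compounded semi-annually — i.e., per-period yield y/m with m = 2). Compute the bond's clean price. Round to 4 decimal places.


Answer: Price = 103.9011

Derivation:
Coupon per period c = face * coupon_rate / m = 1.300000
Periods per year m = 2; per-period yield y/m = 0.010000
Number of cashflows N = 14
Cashflows (t years, CF_t, discount factor 1/(1+y/m)^(m*t), PV):
  t = 0.5000: CF_t = 1.300000, DF = 0.990099, PV = 1.287129
  t = 1.0000: CF_t = 1.300000, DF = 0.980296, PV = 1.274385
  t = 1.5000: CF_t = 1.300000, DF = 0.970590, PV = 1.261767
  t = 2.0000: CF_t = 1.300000, DF = 0.960980, PV = 1.249274
  t = 2.5000: CF_t = 1.300000, DF = 0.951466, PV = 1.236905
  t = 3.0000: CF_t = 1.300000, DF = 0.942045, PV = 1.224659
  t = 3.5000: CF_t = 1.300000, DF = 0.932718, PV = 1.212533
  t = 4.0000: CF_t = 1.300000, DF = 0.923483, PV = 1.200528
  t = 4.5000: CF_t = 1.300000, DF = 0.914340, PV = 1.188642
  t = 5.0000: CF_t = 1.300000, DF = 0.905287, PV = 1.176873
  t = 5.5000: CF_t = 1.300000, DF = 0.896324, PV = 1.165221
  t = 6.0000: CF_t = 1.300000, DF = 0.887449, PV = 1.153684
  t = 6.5000: CF_t = 1.300000, DF = 0.878663, PV = 1.142261
  t = 7.0000: CF_t = 101.300000, DF = 0.869963, PV = 88.127249
Price P = sum_t PV_t = 103.901111


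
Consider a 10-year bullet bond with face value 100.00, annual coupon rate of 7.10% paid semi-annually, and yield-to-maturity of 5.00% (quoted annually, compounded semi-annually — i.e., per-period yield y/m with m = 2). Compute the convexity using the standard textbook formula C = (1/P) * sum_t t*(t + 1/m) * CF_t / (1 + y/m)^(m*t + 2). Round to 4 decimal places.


Coupon per period c = face * coupon_rate / m = 3.550000
Periods per year m = 2; per-period yield y/m = 0.025000
Number of cashflows N = 20
Cashflows (t years, CF_t, discount factor 1/(1+y/m)^(m*t), PV):
  t = 0.5000: CF_t = 3.550000, DF = 0.975610, PV = 3.463415
  t = 1.0000: CF_t = 3.550000, DF = 0.951814, PV = 3.378941
  t = 1.5000: CF_t = 3.550000, DF = 0.928599, PV = 3.296528
  t = 2.0000: CF_t = 3.550000, DF = 0.905951, PV = 3.216125
  t = 2.5000: CF_t = 3.550000, DF = 0.883854, PV = 3.137683
  t = 3.0000: CF_t = 3.550000, DF = 0.862297, PV = 3.061154
  t = 3.5000: CF_t = 3.550000, DF = 0.841265, PV = 2.986492
  t = 4.0000: CF_t = 3.550000, DF = 0.820747, PV = 2.913650
  t = 4.5000: CF_t = 3.550000, DF = 0.800728, PV = 2.842586
  t = 5.0000: CF_t = 3.550000, DF = 0.781198, PV = 2.773254
  t = 5.5000: CF_t = 3.550000, DF = 0.762145, PV = 2.705614
  t = 6.0000: CF_t = 3.550000, DF = 0.743556, PV = 2.639623
  t = 6.5000: CF_t = 3.550000, DF = 0.725420, PV = 2.575242
  t = 7.0000: CF_t = 3.550000, DF = 0.707727, PV = 2.512432
  t = 7.5000: CF_t = 3.550000, DF = 0.690466, PV = 2.451153
  t = 8.0000: CF_t = 3.550000, DF = 0.673625, PV = 2.391369
  t = 8.5000: CF_t = 3.550000, DF = 0.657195, PV = 2.333042
  t = 9.0000: CF_t = 3.550000, DF = 0.641166, PV = 2.276139
  t = 9.5000: CF_t = 3.550000, DF = 0.625528, PV = 2.220623
  t = 10.0000: CF_t = 103.550000, DF = 0.610271, PV = 63.193556
Price P = sum_t PV_t = 116.368620
Convexity numerator sum_t t*(t + 1/m) * CF_t / (1+y/m)^(m*t + 2):
  t = 0.5000: term = 1.648264
  t = 1.0000: term = 4.824187
  t = 1.5000: term = 9.413048
  t = 2.0000: term = 15.305769
  t = 2.5000: term = 22.398687
  t = 3.0000: term = 30.593328
  t = 3.5000: term = 39.796200
  t = 4.0000: term = 49.918578
  t = 4.5000: term = 60.876314
  t = 5.0000: term = 72.589643
  t = 5.5000: term = 84.982997
  t = 6.0000: term = 97.984830
  t = 6.5000: term = 111.527449
  t = 7.0000: term = 125.546847
  t = 7.5000: term = 139.982547
  t = 8.0000: term = 154.777451
  t = 8.5000: term = 169.877690
  t = 9.0000: term = 185.232488
  t = 9.5000: term = 200.794025
  t = 10.0000: term = 6315.596330
Convexity = (1/P) * sum = 7893.666672 / 116.368620 = 67.833293

Answer: Convexity = 67.8333


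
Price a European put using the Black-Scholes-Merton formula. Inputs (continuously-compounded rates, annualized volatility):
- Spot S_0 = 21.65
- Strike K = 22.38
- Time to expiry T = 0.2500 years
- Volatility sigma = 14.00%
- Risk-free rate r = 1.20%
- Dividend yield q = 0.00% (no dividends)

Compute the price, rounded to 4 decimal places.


d1 = (ln(S/K) + (r - q + 0.5*sigma^2) * T) / (sigma * sqrt(T)) = -0.39588926
d2 = d1 - sigma * sqrt(T) = -0.46588926
exp(-rT) = 0.99700450; exp(-qT) = 1.00000000
P = K * exp(-rT) * N(-d2) - S_0 * exp(-qT) * N(-d1)
N(-d1) = 0.65390664; N(-d2) = 0.67935262
P = 22.3800 * 0.99700450 * 0.67935262 - 21.6500 * 1.00000000 * 0.65390664 = 1.0013

Answer: Price = 1.0013


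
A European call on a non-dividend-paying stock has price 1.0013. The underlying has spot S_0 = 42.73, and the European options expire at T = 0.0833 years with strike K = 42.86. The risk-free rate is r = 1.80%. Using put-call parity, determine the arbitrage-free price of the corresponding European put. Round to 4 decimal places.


Answer: Put price = 1.0671

Derivation:
Put-call parity: C - P = S_0 * exp(-qT) - K * exp(-rT).
S_0 * exp(-qT) = 42.7300 * 1.00000000 = 42.73000000
K * exp(-rT) = 42.8600 * 0.99850172 = 42.79578387
P = C - S*exp(-qT) + K*exp(-rT)
P = 1.0013 - 42.73000000 + 42.79578387 = 1.0671


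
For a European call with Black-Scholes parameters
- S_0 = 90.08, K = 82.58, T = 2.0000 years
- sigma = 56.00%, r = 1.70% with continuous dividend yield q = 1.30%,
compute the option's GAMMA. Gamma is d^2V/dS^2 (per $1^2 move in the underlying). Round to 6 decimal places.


d1 = 0.5158478369; d2 = -0.2761117581
phi(d1) = 0.3492427539; exp(-qT) = 0.9743350896; exp(-rT) = 0.9665715046
Gamma = exp(-qT) * phi(d1) / (S * sigma * sqrt(T)) = 0.9743350896 * 0.3492427539 / (90.0800 * 0.5600 * 1.4142135624) = 0.004770

Answer: Gamma = 0.004770


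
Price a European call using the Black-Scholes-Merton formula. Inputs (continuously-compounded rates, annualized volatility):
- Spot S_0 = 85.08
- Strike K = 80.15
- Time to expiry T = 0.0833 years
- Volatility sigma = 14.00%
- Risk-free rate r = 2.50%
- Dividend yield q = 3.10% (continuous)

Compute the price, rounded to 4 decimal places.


Answer: Price = 4.9829

Derivation:
d1 = (ln(S/K) + (r - q + 0.5*sigma^2) * T) / (sigma * sqrt(T)) = 1.48512610
d2 = d1 - sigma * sqrt(T) = 1.44471966
exp(-rT) = 0.99791967; exp(-qT) = 0.99742103
C = S_0 * exp(-qT) * N(d1) - K * exp(-rT) * N(d2)
N(d1) = 0.93124479; N(d2) = 0.92573168
C = 85.0800 * 0.99742103 * 0.93124479 - 80.1500 * 0.99791967 * 0.92573168 = 4.9829


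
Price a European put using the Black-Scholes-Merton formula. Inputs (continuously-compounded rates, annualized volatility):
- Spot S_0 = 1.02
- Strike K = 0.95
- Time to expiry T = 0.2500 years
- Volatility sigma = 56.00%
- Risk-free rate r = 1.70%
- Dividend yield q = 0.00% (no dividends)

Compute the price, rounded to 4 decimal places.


d1 = (ln(S/K) + (r - q + 0.5*sigma^2) * T) / (sigma * sqrt(T)) = 0.40909258
d2 = d1 - sigma * sqrt(T) = 0.12909258
exp(-rT) = 0.99575902; exp(-qT) = 1.00000000
P = K * exp(-rT) * N(-d2) - S_0 * exp(-qT) * N(-d1)
N(-d1) = 0.34123586; N(-d2) = 0.44864220
P = 0.9500 * 0.99575902 * 0.44864220 - 1.0200 * 1.00000000 * 0.34123586 = 0.0763

Answer: Price = 0.0763


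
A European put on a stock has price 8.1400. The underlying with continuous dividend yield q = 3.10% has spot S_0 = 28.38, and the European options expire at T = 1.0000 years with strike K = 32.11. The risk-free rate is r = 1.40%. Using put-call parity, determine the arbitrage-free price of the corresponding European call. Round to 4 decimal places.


Answer: Call price = 3.9901

Derivation:
Put-call parity: C - P = S_0 * exp(-qT) - K * exp(-rT).
S_0 * exp(-qT) = 28.3800 * 0.96947557 = 27.51371676
K * exp(-rT) = 32.1100 * 0.98609754 = 31.66359215
C = P + S*exp(-qT) - K*exp(-rT)
C = 8.1400 + 27.51371676 - 31.66359215 = 3.9901


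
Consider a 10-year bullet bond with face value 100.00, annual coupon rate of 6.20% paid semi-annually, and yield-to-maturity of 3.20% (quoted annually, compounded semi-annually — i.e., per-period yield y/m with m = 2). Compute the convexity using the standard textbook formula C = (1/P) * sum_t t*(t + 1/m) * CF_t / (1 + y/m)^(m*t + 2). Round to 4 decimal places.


Coupon per period c = face * coupon_rate / m = 3.100000
Periods per year m = 2; per-period yield y/m = 0.016000
Number of cashflows N = 20
Cashflows (t years, CF_t, discount factor 1/(1+y/m)^(m*t), PV):
  t = 0.5000: CF_t = 3.100000, DF = 0.984252, PV = 3.051181
  t = 1.0000: CF_t = 3.100000, DF = 0.968752, PV = 3.003131
  t = 1.5000: CF_t = 3.100000, DF = 0.953496, PV = 2.955838
  t = 2.0000: CF_t = 3.100000, DF = 0.938480, PV = 2.909289
  t = 2.5000: CF_t = 3.100000, DF = 0.923701, PV = 2.863473
  t = 3.0000: CF_t = 3.100000, DF = 0.909155, PV = 2.818379
  t = 3.5000: CF_t = 3.100000, DF = 0.894837, PV = 2.773995
  t = 4.0000: CF_t = 3.100000, DF = 0.880745, PV = 2.730310
  t = 4.5000: CF_t = 3.100000, DF = 0.866875, PV = 2.687313
  t = 5.0000: CF_t = 3.100000, DF = 0.853224, PV = 2.644994
  t = 5.5000: CF_t = 3.100000, DF = 0.839787, PV = 2.603340
  t = 6.0000: CF_t = 3.100000, DF = 0.826562, PV = 2.562343
  t = 6.5000: CF_t = 3.100000, DF = 0.813545, PV = 2.521991
  t = 7.0000: CF_t = 3.100000, DF = 0.800734, PV = 2.482274
  t = 7.5000: CF_t = 3.100000, DF = 0.788124, PV = 2.443183
  t = 8.0000: CF_t = 3.100000, DF = 0.775712, PV = 2.404708
  t = 8.5000: CF_t = 3.100000, DF = 0.763496, PV = 2.366839
  t = 9.0000: CF_t = 3.100000, DF = 0.751473, PV = 2.329566
  t = 9.5000: CF_t = 3.100000, DF = 0.739639, PV = 2.292880
  t = 10.0000: CF_t = 103.100000, DF = 0.727991, PV = 75.055843
Price P = sum_t PV_t = 125.500870
Convexity numerator sum_t t*(t + 1/m) * CF_t / (1+y/m)^(m*t + 2):
  t = 0.5000: term = 1.477919
  t = 1.0000: term = 4.363933
  t = 1.5000: term = 8.590420
  t = 2.0000: term = 14.091897
  t = 2.5000: term = 20.804966
  t = 3.0000: term = 28.668260
  t = 3.5000: term = 37.622388
  t = 4.0000: term = 47.609884
  t = 4.5000: term = 58.575152
  t = 5.0000: term = 70.464422
  t = 5.5000: term = 83.225695
  t = 6.0000: term = 96.808700
  t = 6.5000: term = 111.164846
  t = 7.0000: term = 126.247175
  t = 7.5000: term = 142.010321
  t = 8.0000: term = 158.410463
  t = 8.5000: term = 175.405286
  t = 9.0000: term = 192.953939
  t = 9.5000: term = 211.016994
  t = 10.0000: term = 7634.601785
Convexity = (1/P) * sum = 9224.114445 / 125.500870 = 73.498410

Answer: Convexity = 73.4984
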